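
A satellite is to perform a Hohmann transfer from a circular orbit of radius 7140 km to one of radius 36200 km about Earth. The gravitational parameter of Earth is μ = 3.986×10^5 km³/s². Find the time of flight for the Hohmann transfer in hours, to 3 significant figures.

Transfer-ellipse semi-major axis a_t = (r₁ + r₂)/2 = (7140 + 36200)/2 = 21670 km.
By Kepler's third law the transfer-orbit period is T = 2π√(a_t³/μ), so t = T/2 = 15870 s.
Converting: 15870 s ÷ 3600 s/hour = 4.41 hours.

t = 4.41 hours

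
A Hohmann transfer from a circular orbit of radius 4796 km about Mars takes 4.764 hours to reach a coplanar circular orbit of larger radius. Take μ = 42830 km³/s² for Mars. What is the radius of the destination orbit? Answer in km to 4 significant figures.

r₂ = 16900 km

Transfer time t = 4.764 hours = 17150.4 s, and t = π√(a_t³/μ).
So a_t = (μ t²/π²)^(1/3) = (42830 × (17150.4)² / π²)^(1/3) = 10848 km.
Since a_t = (r₁ + r₂)/2, r₂ = 2a_t − r₁ = 2×10848 − 4796 = 16900 km.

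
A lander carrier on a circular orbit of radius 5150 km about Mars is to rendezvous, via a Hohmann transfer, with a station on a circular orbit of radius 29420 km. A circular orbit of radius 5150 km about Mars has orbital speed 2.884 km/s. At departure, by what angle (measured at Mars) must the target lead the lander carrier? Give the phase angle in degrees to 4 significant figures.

From the circular-orbit relation v² = μ/r at r = 5150 km: μ = v²r = (2.884)² × 5150 = 42834.9 km³/s².
Semi-major axis of the transfer orbit: a_t = (5150 + 29420)/2 = 17285 km.
Transfer time t = π√(a_t³/μ) = 34495 s.
Target angular speed ω₂ = √(μ/r₂³) = 4.1014×10^-5 rad/s.
Angle swept by the target during transfer: ω₂·t = 1.4148 rad = 81.06°.
Arrival is 180° from departure on the ellipse, so φ = 180° − 81.06° = 98.94°.

φ = 98.94°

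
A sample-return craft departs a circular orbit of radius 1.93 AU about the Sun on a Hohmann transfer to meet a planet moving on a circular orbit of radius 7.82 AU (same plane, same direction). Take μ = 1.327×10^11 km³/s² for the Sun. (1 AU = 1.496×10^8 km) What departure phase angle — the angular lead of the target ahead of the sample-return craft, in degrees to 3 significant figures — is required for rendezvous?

In km: r₁ = 1.93 × 1.496×10^8 = 2.88728×10^8 km; r₂ = 7.82 × 1.496×10^8 = 1.169872×10^9 km.
The Hohmann ellipse has a_t = (r₁ + r₂)/2 = 7.293×10^8 km.
Transfer time t = π√(a_t³/μ) = 1.6985×10^8 s.
The target's mean motion on its circular orbit is ω₂ = √(μ/r₂³) = 9.1039×10^-9 rad/s.
Angle swept by the target during transfer: ω₂·t = 1.5463 rad = 88.60°.
The sample-return craft traverses 180° on the transfer ellipse, so the target must lead by 180° − 88.60° = 91.4°.

φ = 91.4°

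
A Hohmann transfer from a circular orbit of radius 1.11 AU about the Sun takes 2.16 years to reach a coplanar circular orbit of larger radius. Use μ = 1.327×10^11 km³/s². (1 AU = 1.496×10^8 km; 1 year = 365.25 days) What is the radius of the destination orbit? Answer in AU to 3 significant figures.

In km: r₁ = 1.11 × 1.496×10^8 = 1.66056×10^8 km.
Transfer time t = 2.16 years × 365.25 × 86400 s = 6.8164416×10^7 s, and t = π√(a_t³/μ).
So a_t = (μ t²/π²)^(1/3) = (1.327×10^11 × (6.8164416×10^7)² / π²)^(1/3) = 3.9679×10^8 km.
Since a_t = (r₁ + r₂)/2, r₂ = 2a_t − r₁ = 2×3.9679×10^8 − 1.66056×10^8 = 6.27524×10^8 km.
In AU: r₂ = 6.27524×10^8 / 1.496×10^8 = 4.19 AU.

r₂ = 4.19 AU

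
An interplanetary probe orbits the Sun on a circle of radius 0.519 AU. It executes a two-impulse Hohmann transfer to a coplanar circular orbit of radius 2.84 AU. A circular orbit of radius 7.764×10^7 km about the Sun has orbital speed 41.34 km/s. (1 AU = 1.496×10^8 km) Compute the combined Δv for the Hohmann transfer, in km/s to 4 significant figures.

Δv = 20.27 km/s

From the circular-orbit relation v² = μ/r at r = 7.764×10^7 km: μ = v²r = (41.34)² × 7.764×10^7 = 1.32686×10^11 km³/s².
In km: r₁ = 0.519 × 1.496×10^8 = 7.76424×10^7 km; r₂ = 2.84 × 1.496×10^8 = 4.24864×10^8 km.
The Hohmann ellipse has a_t = (r₁ + r₂)/2 = 2.512532×10^8 km.
Circular speed at r₁: v₁ = √(μ/r₁) = √(1.32686×10^11/7.76424×10^7) = 41.34 km/s.
On the transfer ellipse at r₁, vis-viva gives v_p = √[μ(2/r₁ − 1/a_t)] = 53.76 km/s.
First burn Δv₁ = |v_p − v₁| = 12.42 km/s.
Circular speed at r₂: v₂ = √(μ/r₂) = 17.672 km/s.
Transfer-orbit speed at r₂: v_a = √[μ(2/r₂ − 1/a_t)] = 9.8239 km/s.
Second burn Δv₂ = |v₂ − v_a| = 7.848 km/s.
Total Δv = Δv₁ + Δv₂ = 20.27 km/s.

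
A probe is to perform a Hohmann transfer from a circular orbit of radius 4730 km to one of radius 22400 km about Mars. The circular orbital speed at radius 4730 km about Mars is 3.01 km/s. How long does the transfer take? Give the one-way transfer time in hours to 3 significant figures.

t = 6.66 hours

From the circular-orbit relation v² = μ/r at r = 4730 km: μ = v²r = (3.01)² × 4730 = 42854.3 km³/s².
Transfer-ellipse semi-major axis a_t = (r₁ + r₂)/2 = (4730 + 22400)/2 = 13565 km.
By Kepler's third law the transfer-orbit period is T = 2π√(a_t³/μ), so t = T/2 = 23980 s.
Converting: 23980 s ÷ 3600 s/hour = 6.66 hours.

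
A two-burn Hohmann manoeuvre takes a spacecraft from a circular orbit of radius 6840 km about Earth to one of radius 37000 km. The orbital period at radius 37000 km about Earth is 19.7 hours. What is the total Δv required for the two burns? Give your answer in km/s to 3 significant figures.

Δv = 3.73 km/s

From Kepler's third law T² = 4π²r³/μ at r = 37000 km, T = 19.7 hours = 19.7 × 3600 s = 70920 s: μ = 4π²r³/T² = 3.97583×10^5 km³/s².
Semi-major axis of the transfer orbit: a_t = (6840 + 37000)/2 = 21920 km.
Circular speed at r₁: v₁ = √(μ/r₁) = √(3.97583×10^5/6840) = 7.624 km/s.
On the transfer ellipse at r₁, vis-viva equation gives v_p = √[μ(2/r₁ − 1/a_t)] = 9.905 km/s.
First burn Δv₁ = |v_p − v₁| = 2.281 km/s.
Circular speed at r₂: v₂ = √(μ/r₂) = 3.278 km/s.
Transfer-orbit speed at r₂: v_a = √[μ(2/r₂ − 1/a_t)] = 1.831 km/s.
Second burn Δv₂ = |v₂ − v_a| = 1.447 km/s.
Total Δv = Δv₁ + Δv₂ = 3.728 km/s.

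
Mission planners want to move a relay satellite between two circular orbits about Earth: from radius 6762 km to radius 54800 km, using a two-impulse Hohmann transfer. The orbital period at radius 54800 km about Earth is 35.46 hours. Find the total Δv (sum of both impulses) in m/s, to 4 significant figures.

From Kepler's third law T² = 4π²r³/μ at r = 54800 km, T = 35.46 hours = 35.46 × 3600 s = 1.27656×10^5 s: μ = 4π²r³/T² = 3.98675×10^5 km³/s².
The Hohmann ellipse has a_t = (r₁ + r₂)/2 = 30781 km.
At r₁ the circular-orbit speed is v₁ = √(μ/r₁) = 7.6784 km/s.
On the transfer ellipse at r₁, vis-viva gives v_p = √[μ(2/r₁ − 1/a_t)] = 10.245 km/s.
First burn Δv₁ = |v_p − v₁| = 2.567 km/s.
Circular speed at r₂: v₂ = √(μ/r₂) = 2.697 km/s.
Transfer-orbit speed at r₂: v_a = √[μ(2/r₂ − 1/a_t)] = 1.264 km/s.
Second burn Δv₂ = |v₂ − v_a| = 1.433 km/s.
Total Δv = Δv₁ + Δv₂ = 4.000 km/s.

Δv = 4000 m/s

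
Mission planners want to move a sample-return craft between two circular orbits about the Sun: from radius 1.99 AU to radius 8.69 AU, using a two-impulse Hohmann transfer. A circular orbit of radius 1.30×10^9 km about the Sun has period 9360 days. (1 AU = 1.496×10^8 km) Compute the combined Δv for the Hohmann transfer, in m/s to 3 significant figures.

From Kepler's third law T² = 4π²r³/μ at r = 1.30×10^9 km, T = 9360 days = 9360 × 86400 s = 8.08704×10^8 s: μ = 4π²r³/T² = 1.32620×10^11 km³/s².
In km: r₁ = 1.99 × 1.496×10^8 = 2.97704×10^8 km; r₂ = 8.69 × 1.496×10^8 = 1.300024×10^9 km.
The Hohmann ellipse has a_t = (r₁ + r₂)/2 = 7.98864×10^8 km.
Circular speed at r₁: v₁ = √(μ/r₁) = √(1.32620×10^11/2.97704×10^8) = 21.10634 km/s.
Transfer-orbit speed at r₁ (vis-viva): v_p = √[μ(2/r₁ − 1/a_t)] = 26.92478 km/s.
First burn Δv₁ = |v_p − v₁| = 5.8184 km/s.
Circular speed at r₂: v₂ = √(μ/r₂) = 10.10019 km/s.
Transfer-orbit speed at r₂: v_a = √[μ(2/r₂ − 1/a_t)] = 6.165745 km/s.
Second burn Δv₂ = |v₂ − v_a| = 3.9344 km/s.
Total Δv = Δv₁ + Δv₂ = 9.753 km/s.

Δv = 9750 m/s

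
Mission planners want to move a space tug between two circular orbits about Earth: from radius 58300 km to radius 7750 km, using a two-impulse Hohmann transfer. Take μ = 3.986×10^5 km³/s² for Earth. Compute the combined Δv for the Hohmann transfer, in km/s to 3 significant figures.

Transfer-ellipse semi-major axis a_t = (r₁ + r₂)/2 = (58300 + 7750)/2 = 33025 km.
Circular speed at r₁: v₁ = √(μ/r₁) = √(3.986×10^5/58300) = 2.615 km/s.
Transfer-orbit speed at r₁ (vis-viva): v_a = √[μ(2/r₁ − 1/a_t)] = 1.267 km/s.
First burn Δv₁ = |v_a − v₁| = 1.348 km/s.
At r₂, v₂ = √(μ/r₂) = 7.172 km/s.
Transfer-orbit speed at r₂: v_p = √[μ(2/r₂ − 1/a_t)] = 9.529 km/s.
Second burn Δv₂ = |v₂ − v_p| = 2.357 km/s.
Total Δv = Δv₁ + Δv₂ = 3.705 km/s.

Δv = 3.71 km/s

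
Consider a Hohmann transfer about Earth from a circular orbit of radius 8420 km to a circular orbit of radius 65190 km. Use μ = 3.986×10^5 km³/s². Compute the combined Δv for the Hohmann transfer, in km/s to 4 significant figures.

Δv = 3.567 km/s

Transfer-ellipse semi-major axis a_t = (r₁ + r₂)/2 = (8420 + 65190)/2 = 36805 km.
At r₁ the circular-orbit speed is v₁ = √(μ/r₁) = 6.880 km/s.
On the transfer ellipse at r₁, vis-viva gives v_p = √[μ(2/r₁ − 1/a_t)] = 9.157 km/s.
First burn Δv₁ = |v_p − v₁| = 2.277 km/s.
Circular speed at r₂: v₂ = √(μ/r₂) = 2.473 km/s.
Transfer-orbit speed at r₂: v_a = √[μ(2/r₂ − 1/a_t)] = 1.183 km/s.
Second burn Δv₂ = |v₂ − v_a| = 1.290 km/s.
Total Δv = Δv₁ + Δv₂ = 3.567 km/s.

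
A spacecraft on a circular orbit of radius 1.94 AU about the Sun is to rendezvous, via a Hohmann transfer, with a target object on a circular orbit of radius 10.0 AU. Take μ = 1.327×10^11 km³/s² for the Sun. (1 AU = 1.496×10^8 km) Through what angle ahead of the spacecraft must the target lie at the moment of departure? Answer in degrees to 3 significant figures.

φ = 97.0°

In km: r₁ = 1.94 × 1.496×10^8 = 2.90224×10^8 km; r₂ = 10.0 × 1.496×10^8 = 1.496×10^9 km.
The Hohmann ellipse has a_t = (r₁ + r₂)/2 = 8.93112×10^8 km.
The half-period of the transfer ellipse is t = π√(a_t³/μ) = 2.3018×10^8 s.
Target angular speed ω₂ = √(μ/r₂³) = 6.2956×10^-9 rad/s.
Angle swept by the target during transfer: ω₂·t = 1.4491 rad = 83.03°.
The spacecraft traverses 180° on the transfer ellipse, so the target must lead by 180° − 83.03° = 97.0°.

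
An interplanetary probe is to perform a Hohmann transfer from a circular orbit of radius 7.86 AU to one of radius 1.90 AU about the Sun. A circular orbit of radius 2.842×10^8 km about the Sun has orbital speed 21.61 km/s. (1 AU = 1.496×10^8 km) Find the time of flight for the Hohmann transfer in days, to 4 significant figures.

t = 1969 days

From the circular-orbit relation v² = μ/r at r = 2.842×10^8 km: μ = v²r = (21.61)² × 2.842×10^8 = 1.32719×10^11 km³/s².
In km: r₁ = 7.86 × 1.496×10^8 = 1.175856×10^9 km; r₂ = 1.90 × 1.496×10^8 = 2.8424×10^8 km.
Semi-major axis of the transfer orbit: a_t = (1.175856×10^9 + 2.8424×10^8)/2 = 7.30048×10^8 km.
By Kepler's third law the transfer-orbit period is T = 2π√(a_t³/μ), so t = T/2 = 1.701×10^8 s.
Converting: 1.701×10^8 s ÷ 86400 s/day = 1969 days.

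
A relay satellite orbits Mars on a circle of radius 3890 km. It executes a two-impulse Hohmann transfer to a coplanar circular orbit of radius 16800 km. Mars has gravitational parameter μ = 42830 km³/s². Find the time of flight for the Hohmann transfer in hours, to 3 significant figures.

The Hohmann ellipse has a_t = (r₁ + r₂)/2 = 10345 km.
By Kepler's third law the transfer-orbit period is T = 2π√(a_t³/μ), so t = T/2 = 15970 s.
Converting: 15970 s ÷ 3600 s/hour = 4.44 hours.

t = 4.44 hours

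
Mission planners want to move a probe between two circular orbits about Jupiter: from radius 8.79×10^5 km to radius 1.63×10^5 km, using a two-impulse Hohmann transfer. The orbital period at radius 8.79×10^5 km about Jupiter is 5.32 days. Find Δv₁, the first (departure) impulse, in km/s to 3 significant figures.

From Kepler's third law T² = 4π²r³/μ at r = 8.79×10^5 km, T = 5.32 days = 5.32 × 86400 s = 4.59648×10^5 s: μ = 4π²r³/T² = 1.26904×10^8 km³/s².
Semi-major axis of the transfer orbit: a_t = (8.790×10^5 + 1.630×10^5)/2 = 5.210×10^5 km.
On the circular orbit at r = 8.790×10^5 km, v_c = √(μ/r) = 12.016 km/s.
Transfer-orbit speed at the same r (vis-viva, a = a_t): v_t = √[μ(2/r − 1/a_t)] = 6.7208 km/s.
Δv₁ = |v_t − v_c| = |6.7208 − 12.016| = 5.295 km/s.

Δv₁ = 5.29 km/s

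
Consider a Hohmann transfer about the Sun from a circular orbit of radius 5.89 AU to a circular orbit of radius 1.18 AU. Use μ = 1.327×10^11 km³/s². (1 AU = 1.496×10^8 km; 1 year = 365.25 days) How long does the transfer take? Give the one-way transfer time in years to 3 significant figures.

In km: r₁ = 5.89 × 1.496×10^8 = 8.81144×10^8 km; r₂ = 1.18 × 1.496×10^8 = 1.76528×10^8 km.
The Hohmann ellipse has a_t = (r₁ + r₂)/2 = 5.28836×10^8 km.
Transfer time t = π√(a_t³/μ) = π√((5.28836×10^8)³ / 1.327×10^11) = 1.049×10^8 s.
Converting: 1.049×10^8 s ÷ 3.15576×10^7 s/year (365.25 × 86400) = 3.32 years.

t = 3.32 years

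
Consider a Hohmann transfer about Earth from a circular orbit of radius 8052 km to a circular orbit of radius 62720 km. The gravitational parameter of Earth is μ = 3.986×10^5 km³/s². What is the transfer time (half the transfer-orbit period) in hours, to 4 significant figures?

t = 9.201 hours

Transfer-ellipse semi-major axis a_t = (r₁ + r₂)/2 = (8052 + 62720)/2 = 35386 km.
By Kepler's third law the transfer-orbit period is T = 2π√(a_t³/μ), so t = T/2 = 33123 s.
Converting: 33123 s ÷ 3600 s/hour = 9.201 hours.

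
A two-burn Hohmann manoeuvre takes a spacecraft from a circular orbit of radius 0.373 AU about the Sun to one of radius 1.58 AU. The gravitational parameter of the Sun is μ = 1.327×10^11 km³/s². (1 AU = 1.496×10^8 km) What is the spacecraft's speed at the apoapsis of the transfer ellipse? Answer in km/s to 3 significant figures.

In km: r₁ = 0.373 × 1.496×10^8 = 5.58008×10^7 km; r₂ = 1.58 × 1.496×10^8 = 2.36368×10^8 km.
Semi-major axis of the transfer orbit: a_t = (5.58008×10^7 + 2.36368×10^8)/2 = 1.460844×10^8 km.
The apoapsis of the transfer ellipse is at r = 2.36368×10^8 km.
From the vis-viva equation, v = √[μ(2/r − 1/a_t)] = 14.64 km/s.

v = 14.6 km/s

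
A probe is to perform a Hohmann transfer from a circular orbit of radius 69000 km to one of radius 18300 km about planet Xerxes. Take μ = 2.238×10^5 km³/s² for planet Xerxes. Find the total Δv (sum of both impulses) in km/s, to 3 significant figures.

Δv = 1.53 km/s

Transfer-ellipse semi-major axis a_t = (r₁ + r₂)/2 = (69000 + 18300)/2 = 43650 km.
Circular speed at r₁: v₁ = √(μ/r₁) = √(2.238×10^5/69000) = 1.8010 km/s.
On the transfer ellipse at r₁, vis-viva gives v_a = √[μ(2/r₁ − 1/a_t)] = 1.1661 km/s.
First burn Δv₁ = |v_a − v₁| = 0.6349 km/s.
At r₂, v₂ = √(μ/r₂) = 3.4971 km/s.
Transfer-orbit speed at r₂: v_p = √[μ(2/r₂ − 1/a_t)] = 4.3968 km/s.
Second burn Δv₂ = |v₂ − v_p| = 0.8997 km/s.
Total Δv = Δv₁ + Δv₂ = 1.535 km/s.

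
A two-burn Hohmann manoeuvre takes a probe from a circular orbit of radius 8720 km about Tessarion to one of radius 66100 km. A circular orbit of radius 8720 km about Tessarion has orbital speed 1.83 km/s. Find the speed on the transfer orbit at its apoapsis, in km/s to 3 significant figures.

From the circular-orbit relation v² = μ/r at r = 8720 km: μ = v²r = (1.83)² × 8720 = 29202.4 km³/s².
Semi-major axis of the transfer orbit: a_t = (8720 + 66100)/2 = 37410 km.
The apoapsis of the transfer ellipse is at r = 66100 km.
Vis-viva: v = √[μ(2/r − 1/a_t)] = √[29202.4 × (2/66100 − 1/37410)] = 0.3209 km/s.

v = 0.321 km/s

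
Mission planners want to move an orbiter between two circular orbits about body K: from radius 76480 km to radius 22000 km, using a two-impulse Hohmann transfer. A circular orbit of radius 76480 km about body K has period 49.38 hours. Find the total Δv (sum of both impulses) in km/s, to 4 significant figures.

From Kepler's third law T² = 4π²r³/μ at r = 76480 km, T = 49.38 hours = 49.38 × 3600 s = 1.77768×10^5 s: μ = 4π²r³/T² = 5.58851×10^5 km³/s².
The Hohmann ellipse has a_t = (r₁ + r₂)/2 = 49240 km.
At r₁ the circular-orbit speed is v₁ = √(μ/r₁) = 2.703175 km/s.
On the transfer ellipse at r₁, vis-viva equation gives v_a = √[μ(2/r₁ − 1/a_t)] = 1.806868 km/s.
First burn Δv₁ = |v_a − v₁| = 0.89631 km/s.
At r₂, v₂ = √(μ/r₂) = 5.04007 km/s.
Transfer-orbit speed at r₂: v_p = √[μ(2/r₂ − 1/a_t)] = 6.28133 km/s.
Second burn Δv₂ = |v₂ − v_p| = 1.2413 km/s.
Total Δv = Δv₁ + Δv₂ = 2.138 km/s.

Δv = 2.138 km/s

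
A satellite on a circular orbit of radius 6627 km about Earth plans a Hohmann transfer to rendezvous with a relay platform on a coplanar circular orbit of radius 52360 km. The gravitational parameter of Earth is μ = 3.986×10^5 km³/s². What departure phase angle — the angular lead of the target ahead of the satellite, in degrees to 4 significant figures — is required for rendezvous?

φ = 103.9°

Transfer-ellipse semi-major axis a_t = (r₁ + r₂)/2 = (6627 + 52360)/2 = 29493.5 km.
Transfer time t = π√(a_t³/μ) = 25204.1 s.
Target angular speed ω₂ = √(μ/r₂³) = 5.26950×10^-5 rad/s.
Angle swept by the target during transfer: ω₂·t = 1.32813 rad = 76.10°.
Arrival is 180° from departure on the ellipse, so φ = 180° − 76.10° = 103.9°.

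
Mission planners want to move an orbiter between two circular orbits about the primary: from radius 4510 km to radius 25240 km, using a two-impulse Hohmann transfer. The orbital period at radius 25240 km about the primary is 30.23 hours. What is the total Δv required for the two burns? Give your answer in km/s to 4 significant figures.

Δv = 1.698 km/s

From Kepler's third law T² = 4π²r³/μ at r = 25240 km, T = 30.23 hours = 30.23 × 3600 s = 1.08828×10^5 s: μ = 4π²r³/T² = 53597.7 km³/s².
Semi-major axis of the transfer orbit: a_t = (4510 + 25240)/2 = 14875 km.
At r₁ the circular-orbit speed is v₁ = √(μ/r₁) = 3.4473 km/s.
Transfer-orbit speed at r₁ (vis-viva): v_p = √[μ(2/r₁ − 1/a_t)] = 4.4906 km/s.
First burn Δv₁ = |v_p − v₁| = 1.043 km/s.
Circular speed at r₂: v₂ = √(μ/r₂) = 1.4572 km/s.
Transfer-orbit speed at r₂: v_a = √[μ(2/r₂ − 1/a_t)] = 0.80240 km/s.
Second burn Δv₂ = |v₂ − v_a| = 0.6548 km/s.
Total Δv = Δv₁ + Δv₂ = 1.698 km/s.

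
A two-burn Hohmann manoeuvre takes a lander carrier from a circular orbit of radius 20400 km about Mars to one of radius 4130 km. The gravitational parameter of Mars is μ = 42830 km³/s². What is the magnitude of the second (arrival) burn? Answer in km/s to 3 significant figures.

Δv₂ = 0.933 km/s

Transfer-ellipse semi-major axis a_t = (r₁ + r₂)/2 = (20400 + 4130)/2 = 12265 km.
On the circular orbit at r = 4130 km, v_c = √(μ/r) = 3.2203 km/s.
Vis-viva on the transfer ellipse at r = 4130 km gives v_t = √[μ(2/r − 1/a_t)] = 4.1532 km/s.
Δv₂ = |v_t − v_c| = |4.1532 − 3.2203| = 0.9329 km/s.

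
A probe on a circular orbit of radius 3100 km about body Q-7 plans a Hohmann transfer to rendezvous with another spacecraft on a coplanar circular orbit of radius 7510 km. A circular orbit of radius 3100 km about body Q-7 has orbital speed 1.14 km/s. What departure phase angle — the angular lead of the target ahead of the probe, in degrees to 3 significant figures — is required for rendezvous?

From the circular-orbit relation v² = μ/r at r = 3100 km: μ = v²r = (1.14)² × 3100 = 4028.76 km³/s².
Semi-major axis of the transfer orbit: a_t = (3100 + 7510)/2 = 5305 km.
Transfer time t = π√(a_t³/μ) = 19120 s.
Target angular speed ω₂ = √(μ/r₂³) = 9.753×10^-5 rad/s.
Angle swept by the target during transfer: ω₂·t = 1.865 rad = 106.9°.
Arrival is 180° from departure on the ellipse, so φ = 180° − 106.9° = 73.1°.

φ = 73.1°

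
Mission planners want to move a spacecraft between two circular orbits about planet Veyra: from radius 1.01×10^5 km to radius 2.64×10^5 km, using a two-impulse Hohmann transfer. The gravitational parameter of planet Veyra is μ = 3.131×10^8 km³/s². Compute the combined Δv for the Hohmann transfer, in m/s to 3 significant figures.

Semi-major axis of the transfer orbit: a_t = (1.010×10^5 + 2.640×10^5)/2 = 1.825×10^5 km.
Circular speed at r₁: v₁ = √(μ/r₁) = √(3.131×10^8/1.010×10^5) = 55.68 km/s.
Transfer-orbit speed at r₁ (vis-viva equation): v_p = √[μ(2/r₁ − 1/a_t)] = 66.97 km/s.
First burn Δv₁ = |v_p − v₁| = 11.29 km/s.
At r₂, v₂ = √(μ/r₂) = 34.438 km/s.
Transfer-orbit speed at r₂: v_a = √[μ(2/r₂ − 1/a_t)] = 25.619 km/s.
Second burn Δv₂ = |v₂ − v_a| = 8.819 km/s.
Total Δv = Δv₁ + Δv₂ = 20.11 km/s.

Δv = 20100 m/s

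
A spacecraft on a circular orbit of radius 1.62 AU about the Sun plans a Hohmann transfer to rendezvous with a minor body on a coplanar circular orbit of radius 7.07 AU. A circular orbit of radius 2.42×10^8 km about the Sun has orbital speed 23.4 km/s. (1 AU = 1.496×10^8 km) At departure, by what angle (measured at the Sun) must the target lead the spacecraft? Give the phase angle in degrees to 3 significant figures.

φ = 93.3°

From the circular-orbit relation v² = μ/r at r = 2.42×10^8 km: μ = v²r = (23.4)² × 2.42×10^8 = 1.32510×10^11 km³/s².
In km: r₁ = 1.62 × 1.496×10^8 = 2.42352×10^8 km; r₂ = 7.07 × 1.496×10^8 = 1.057672×10^9 km.
The Hohmann ellipse has a_t = (r₁ + r₂)/2 = 6.50012×10^8 km.
The half-period of the transfer ellipse is t = π√(a_t³/μ) = 1.4302×10^8 s.
The target's mean motion on its circular orbit is ω₂ = √(μ/r₂³) = 1.0583×10^-8 rad/s.
Angle swept by the target during transfer: ω₂·t = 1.5136 rad = 86.72°.
The spacecraft traverses 180° on the transfer ellipse, so the target must lead by 180° − 86.72° = 93.3°.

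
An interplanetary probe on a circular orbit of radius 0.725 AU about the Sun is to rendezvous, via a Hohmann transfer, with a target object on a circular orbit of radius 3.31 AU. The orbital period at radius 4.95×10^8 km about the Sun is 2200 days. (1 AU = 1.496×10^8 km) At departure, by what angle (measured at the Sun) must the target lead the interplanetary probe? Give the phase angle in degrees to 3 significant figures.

From Kepler's third law T² = 4π²r³/μ at r = 4.95×10^8 km, T = 2200 days = 2200 × 86400 s = 1.9008×10^8 s: μ = 4π²r³/T² = 1.32526×10^11 km³/s².
In km: r₁ = 0.725 × 1.496×10^8 = 1.0846×10^8 km; r₂ = 3.31 × 1.496×10^8 = 4.95176×10^8 km.
Semi-major axis of the transfer orbit: a_t = (1.0846×10^8 + 4.95176×10^8)/2 = 3.01818×10^8 km.
The half-period of the transfer ellipse is t = π√(a_t³/μ) = 4.52498×10^7 s.
The target's mean motion on its circular orbit is ω₂ = √(μ/r₂³) = 3.30379×10^-8 rad/s.
Angle swept by the target during transfer: ω₂·t = 1.49496 rad = 85.655°.
The interplanetary probe traverses 180° on the transfer ellipse, so the target must lead by 180° − 85.655° = 94.3°.

φ = 94.3°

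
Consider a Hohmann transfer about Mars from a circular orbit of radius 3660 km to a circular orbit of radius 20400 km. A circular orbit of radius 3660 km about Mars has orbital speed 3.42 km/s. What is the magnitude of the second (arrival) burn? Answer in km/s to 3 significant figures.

From the circular-orbit relation v² = μ/r at r = 3660 km: μ = v²r = (3.42)² × 3660 = 42808.8 km³/s².
Transfer-ellipse semi-major axis a_t = (r₁ + r₂)/2 = (3660 + 20400)/2 = 12030 km.
On the circular orbit at r = 20400 km, v_c = √(μ/r) = 1.4486 km/s.
Transfer-orbit speed at the same r (vis-viva, a = a_t): v_t = √[μ(2/r − 1/a_t)] = 0.79902 km/s.
Δv₂ = |v_t − v_c| = |0.79902 − 1.4486| = 0.6496 km/s.

Δv₂ = 0.650 km/s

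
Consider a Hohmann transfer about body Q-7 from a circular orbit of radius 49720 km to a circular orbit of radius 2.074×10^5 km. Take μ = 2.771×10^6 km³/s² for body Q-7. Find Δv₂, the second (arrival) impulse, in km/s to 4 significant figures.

Δv₂ = 1.382 km/s

The Hohmann ellipse has a_t = (r₁ + r₂)/2 = 1.2856×10^5 km.
Circular speed at r = 2.074×10^5 km: v_c = √(μ/r) = 3.655 km/s.
Transfer-orbit speed at the same r (vis-viva, a = a_t): v_t = √[μ(2/r − 1/a_t)] = 2.273 km/s.
Δv₂ = |v_t − v_c| = |2.273 − 3.655| = 1.382 km/s.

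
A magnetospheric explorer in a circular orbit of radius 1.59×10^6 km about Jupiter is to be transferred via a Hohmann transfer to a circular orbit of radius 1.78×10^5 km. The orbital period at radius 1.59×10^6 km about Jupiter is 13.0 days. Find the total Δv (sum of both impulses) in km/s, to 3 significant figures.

Δv = 14.0 km/s

From Kepler's third law T² = 4π²r³/μ at r = 1.59×10^6 km, T = 13.0 days = 13.0 × 86400 s = 1.1232×10^6 s: μ = 4π²r³/T² = 1.25787×10^8 km³/s².
Transfer-ellipse semi-major axis a_t = (r₁ + r₂)/2 = (1.590×10^6 + 1.780×10^5)/2 = 8.840×10^5 km.
At r₁ the circular-orbit speed is v₁ = √(μ/r₁) = 8.894 km/s.
On the transfer ellipse at r₁, vis-viva equation gives v_a = √[μ(2/r₁ − 1/a_t)] = 3.991 km/s.
First burn Δv₁ = |v_a − v₁| = 4.903 km/s.
At r₂, v₂ = √(μ/r₂) = 26.58327 km/s.
Transfer-orbit speed at r₂: v_p = √[μ(2/r₂ − 1/a_t)] = 35.65175 km/s.
Second burn Δv₂ = |v₂ − v_p| = 9.068 km/s.
Δv = Δv₁ + Δv₂ = 4.903 + 9.068 = 13.97 km/s.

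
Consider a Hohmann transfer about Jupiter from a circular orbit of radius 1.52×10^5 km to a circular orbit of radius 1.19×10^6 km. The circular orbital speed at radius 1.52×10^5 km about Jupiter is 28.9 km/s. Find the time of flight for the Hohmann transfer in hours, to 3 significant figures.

From the circular-orbit relation v² = μ/r at r = 1.52×10^5 km: μ = v²r = (28.9)² × 1.52×10^5 = 1.26952×10^8 km³/s².
The Hohmann ellipse has a_t = (r₁ + r₂)/2 = 6.710×10^5 km.
Transfer time t = π√(a_t³/μ) = π√((6.710×10^5)³ / 1.26952×10^8) = 1.533×10^5 s.
Converting: 1.533×10^5 s ÷ 3600 s/hour = 42.6 hours.

t = 42.6 hours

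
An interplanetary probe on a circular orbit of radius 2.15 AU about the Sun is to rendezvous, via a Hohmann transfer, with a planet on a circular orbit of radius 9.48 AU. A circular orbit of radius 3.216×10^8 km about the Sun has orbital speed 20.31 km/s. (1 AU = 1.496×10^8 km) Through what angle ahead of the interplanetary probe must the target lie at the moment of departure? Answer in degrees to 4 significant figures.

φ = 93.53°

From the circular-orbit relation v² = μ/r at r = 3.216×10^8 km: μ = v²r = (20.31)² × 3.216×10^8 = 1.32659×10^11 km³/s².
In km: r₁ = 2.15 × 1.496×10^8 = 3.2164×10^8 km; r₂ = 9.48 × 1.496×10^8 = 1.418208×10^9 km.
Transfer-ellipse semi-major axis a_t = (r₁ + r₂)/2 = (3.2164×10^8 + 1.418208×10^9)/2 = 8.69924×10^8 km.
The half-period of the transfer ellipse is t = π√(a_t³/μ) = 2.2131×10^8 s.
The target's mean motion on its circular orbit is ω₂ = √(μ/r₂³) = 6.8196×10^-9 rad/s.
Angle swept by the target during transfer: ω₂·t = 1.50925 rad = 86.47°.
The interplanetary probe traverses 180° on the transfer ellipse, so the target must lead by 180° − 86.47° = 93.53°.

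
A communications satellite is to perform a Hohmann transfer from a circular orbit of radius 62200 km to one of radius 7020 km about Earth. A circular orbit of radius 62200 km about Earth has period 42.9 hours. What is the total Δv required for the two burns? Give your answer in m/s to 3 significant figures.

From Kepler's third law T² = 4π²r³/μ at r = 62200 km, T = 42.9 hours = 42.9 × 3600 s = 1.5444×10^5 s: μ = 4π²r³/T² = 3.98301×10^5 km³/s².
The Hohmann ellipse has a_t = (r₁ + r₂)/2 = 34610 km.
At r₁ the circular-orbit speed is v₁ = √(μ/r₁) = 2.531 km/s.
On the transfer ellipse at r₁, vis-viva equation gives v_a = √[μ(2/r₁ − 1/a_t)] = 1.140 km/s.
First burn Δv₁ = |v_a − v₁| = 1.391 km/s.
Circular speed at r₂: v₂ = √(μ/r₂) = 7.53246 km/s.
Transfer-orbit speed at r₂: v_p = √[μ(2/r₂ − 1/a_t)] = 10.0979 km/s.
Second burn Δv₂ = |v₂ − v_p| = 2.565 km/s.
Total Δv = Δv₁ + Δv₂ = 3.956 km/s.

Δv = 3960 m/s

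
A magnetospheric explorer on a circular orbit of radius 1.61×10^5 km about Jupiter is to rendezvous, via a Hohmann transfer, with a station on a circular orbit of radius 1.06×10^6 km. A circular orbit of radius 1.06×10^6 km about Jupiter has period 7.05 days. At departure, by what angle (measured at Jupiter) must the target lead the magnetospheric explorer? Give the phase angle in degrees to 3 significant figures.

φ = 101°

From Kepler's third law T² = 4π²r³/μ at r = 1.06×10^6 km, T = 7.05 days = 7.05 × 86400 s = 6.0912×10^5 s: μ = 4π²r³/T² = 1.26728×10^8 km³/s².
Transfer-ellipse semi-major axis a_t = (r₁ + r₂)/2 = (1.610×10^5 + 1.060×10^6)/2 = 6.105×10^5 km.
Transfer time t = π√(a_t³/μ) = 1.33120×10^5 s.
The target's mean motion on its circular orbit is ω₂ = √(μ/r₂³) = 1.03152×10^-5 rad/s.
Angle swept by the target during transfer: ω₂·t = 1.3732 rad = 78.68°.
The magnetospheric explorer traverses 180° on the transfer ellipse, so the target must lead by 180° − 78.68° = 101°.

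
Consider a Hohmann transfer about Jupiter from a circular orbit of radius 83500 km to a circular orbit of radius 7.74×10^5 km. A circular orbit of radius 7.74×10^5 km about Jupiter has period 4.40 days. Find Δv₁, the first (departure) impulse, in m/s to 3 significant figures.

Δv₁ = 13400 m/s

From Kepler's third law T² = 4π²r³/μ at r = 7.74×10^5 km, T = 4.40 days = 4.40 × 86400 s = 3.8016×10^5 s: μ = 4π²r³/T² = 1.26663×10^8 km³/s².
Transfer-ellipse semi-major axis a_t = (r₁ + r₂)/2 = (83500 + 7.740×10^5)/2 = 4.2875×10^5 km.
On the circular orbit at r = 83500 km, v_c = √(μ/r) = 38.95 km/s.
Vis-viva on the transfer ellipse at r = 83500 km gives v_t = √[μ(2/r − 1/a_t)] = 52.33 km/s.
Δv₁ = |v_t − v_c| = |52.33 − 38.95| = 13.38 km/s.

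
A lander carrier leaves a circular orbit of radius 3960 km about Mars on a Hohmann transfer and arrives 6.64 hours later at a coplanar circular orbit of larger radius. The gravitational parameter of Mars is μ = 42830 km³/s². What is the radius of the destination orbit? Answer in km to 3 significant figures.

Transfer time t = 6.64 hours = 23904 s, and t = π√(a_t³/μ).
So a_t = (μ t²/π²)^(1/3) = (42830 × (23904)² / π²)^(1/3) = 13535 km.
Since a_t = (r₁ + r₂)/2, r₂ = 2a_t − r₁ = 2×13535 − 3960 = 23110 km.

r₂ = 23100 km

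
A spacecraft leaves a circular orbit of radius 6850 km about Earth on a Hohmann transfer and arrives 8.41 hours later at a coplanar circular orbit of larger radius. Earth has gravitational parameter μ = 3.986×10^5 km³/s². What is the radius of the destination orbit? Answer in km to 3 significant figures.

r₂ = 59800 km

Transfer time t = 8.41 hours = 30276 s, and t = π√(a_t³/μ).
So a_t = (μ t²/π²)^(1/3) = (3.986×10^5 × (30276)² / π²)^(1/3) = 33328 km.
Since a_t = (r₁ + r₂)/2, r₂ = 2a_t − r₁ = 2×33328 − 6850 = 59806 km.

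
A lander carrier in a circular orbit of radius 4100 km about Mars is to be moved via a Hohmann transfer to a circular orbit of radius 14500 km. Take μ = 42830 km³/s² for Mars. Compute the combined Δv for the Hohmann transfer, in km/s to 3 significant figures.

The Hohmann ellipse has a_t = (r₁ + r₂)/2 = 9300 km.
At r₁ the circular-orbit speed is v₁ = √(μ/r₁) = 3.2321 km/s.
On the transfer ellipse at r₁, vis-viva gives v_p = √[μ(2/r₁ − 1/a_t)] = 4.0358 km/s.
First burn Δv₁ = |v_p − v₁| = 0.8037 km/s.
At r₂, v₂ = √(μ/r₂) = 1.71866 km/s.
Transfer-orbit speed at r₂: v_a = √[μ(2/r₂ − 1/a_t)] = 1.14114 km/s.
Second burn Δv₂ = |v₂ − v_a| = 0.5775 km/s.
Δv = Δv₁ + Δv₂ = 0.8037 + 0.5775 = 1.381 km/s.

Δv = 1.38 km/s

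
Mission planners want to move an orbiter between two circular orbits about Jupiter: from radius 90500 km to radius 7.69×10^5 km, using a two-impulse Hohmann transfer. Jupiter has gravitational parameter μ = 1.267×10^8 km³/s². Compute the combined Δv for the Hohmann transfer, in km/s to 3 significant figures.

Δv = 19.6 km/s

The Hohmann ellipse has a_t = (r₁ + r₂)/2 = 4.2975×10^5 km.
Circular speed at r₁: v₁ = √(μ/r₁) = √(1.267×10^8/90500) = 37.417 km/s.
On the transfer ellipse at r₁, v² = μ(2/r − 1/a) gives v_p = √[μ(2/r₁ − 1/a_t)] = 50.052 km/s.
First burn Δv₁ = |v_p − v₁| = 12.635 km/s.
At r₂, v₂ = √(μ/r₂) = 12.8359 km/s.
Transfer-orbit speed at r₂: v_a = √[μ(2/r₂ − 1/a_t)] = 5.89036 km/s.
Second burn Δv₂ = |v₂ − v_a| = 6.9455 km/s.
Total Δv = Δv₁ + Δv₂ = 19.58 km/s.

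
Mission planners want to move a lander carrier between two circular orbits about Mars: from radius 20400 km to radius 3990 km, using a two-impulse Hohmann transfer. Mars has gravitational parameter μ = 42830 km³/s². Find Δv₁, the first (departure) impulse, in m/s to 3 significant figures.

Transfer-ellipse semi-major axis a_t = (r₁ + r₂)/2 = (20400 + 3990)/2 = 12195 km.
Circular speed at r = 20400 km: v_c = √(μ/r) = 1.449 km/s.
Transfer-orbit speed at the same r (vis-viva, a = a_t): v_t = √[μ(2/r − 1/a_t)] = 0.8288 km/s.
Δv₁ = |v_t − v_c| = |0.8288 − 1.449| = 0.6202 km/s.

Δv₁ = 620 m/s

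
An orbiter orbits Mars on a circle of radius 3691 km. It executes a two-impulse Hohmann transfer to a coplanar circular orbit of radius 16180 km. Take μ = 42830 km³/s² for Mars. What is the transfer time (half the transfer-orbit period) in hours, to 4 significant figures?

Transfer-ellipse semi-major axis a_t = (r₁ + r₂)/2 = (3691 + 16180)/2 = 9935.5 km.
Transfer time t = π√(a_t³/μ) = π√((9935.5)³ / 42830) = 15034 s.
Converting: 15034 s ÷ 3600 s/hour = 4.176 hours.

t = 4.176 hours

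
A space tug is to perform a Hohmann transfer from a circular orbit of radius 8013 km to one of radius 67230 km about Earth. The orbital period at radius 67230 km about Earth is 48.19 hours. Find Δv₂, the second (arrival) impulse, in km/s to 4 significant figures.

Δv₂ = 1.311 km/s

From Kepler's third law T² = 4π²r³/μ at r = 67230 km, T = 48.19 hours = 48.19 × 3600 s = 1.73484×10^5 s: μ = 4π²r³/T² = 3.98594×10^5 km³/s².
The Hohmann ellipse has a_t = (r₁ + r₂)/2 = 37621.5 km.
On the circular orbit at r = 67230 km, v_c = √(μ/r) = 2.435 km/s.
Transfer-orbit speed at the same r (vis-viva, a = a_t): v_t = √[μ(2/r − 1/a_t)] = 1.124 km/s.
Δv₂ = |v_t − v_c| = |1.124 − 2.435| = 1.311 km/s.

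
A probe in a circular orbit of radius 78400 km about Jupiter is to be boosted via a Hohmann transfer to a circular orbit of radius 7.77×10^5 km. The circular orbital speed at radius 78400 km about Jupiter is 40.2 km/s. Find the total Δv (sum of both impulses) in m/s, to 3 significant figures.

From the circular-orbit relation v² = μ/r at r = 78400 km: μ = v²r = (40.2)² × 78400 = 1.26698×10^8 km³/s².
The Hohmann ellipse has a_t = (r₁ + r₂)/2 = 4.277×10^5 km.
Circular speed at r₁: v₁ = √(μ/r₁) = √(1.26698×10^8/78400) = 40.200 km/s.
On the transfer ellipse at r₁, vis-viva gives v_p = √[μ(2/r₁ − 1/a_t)] = 54.183 km/s.
First burn Δv₁ = |v_p − v₁| = 13.983 km/s.
Circular speed at r₂: v₂ = √(μ/r₂) = 12.7695 km/s.
Transfer-orbit speed at r₂: v_a = √[μ(2/r₂ − 1/a_t)] = 5.46716 km/s.
Second burn Δv₂ = |v₂ − v_a| = 7.3023 km/s.
Total Δv = Δv₁ + Δv₂ = 21.29 km/s.

Δv = 21300 m/s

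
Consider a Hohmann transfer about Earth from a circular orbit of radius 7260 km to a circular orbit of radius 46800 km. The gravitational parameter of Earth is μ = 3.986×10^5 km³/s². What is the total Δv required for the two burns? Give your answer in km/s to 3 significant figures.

The Hohmann ellipse has a_t = (r₁ + r₂)/2 = 27030 km.
At r₁ the circular-orbit speed is v₁ = √(μ/r₁) = 7.410 km/s.
On the transfer ellipse at r₁, v² = μ(2/r − 1/a) gives v_p = √[μ(2/r₁ − 1/a_t)] = 9.750 km/s.
First burn Δv₁ = |v_p − v₁| = 2.340 km/s.
At r₂, v₂ = √(μ/r₂) = 2.918 km/s.
Transfer-orbit speed at r₂: v_a = √[μ(2/r₂ − 1/a_t)] = 1.512 km/s.
Second burn Δv₂ = |v₂ − v_a| = 1.406 km/s.
Total Δv = Δv₁ + Δv₂ = 3.746 km/s.

Δv = 3.75 km/s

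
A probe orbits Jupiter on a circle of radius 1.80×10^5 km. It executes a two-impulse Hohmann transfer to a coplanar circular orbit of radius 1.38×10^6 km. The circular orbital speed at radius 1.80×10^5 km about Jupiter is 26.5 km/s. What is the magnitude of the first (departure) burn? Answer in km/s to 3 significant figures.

From the circular-orbit relation v² = μ/r at r = 1.80×10^5 km: μ = v²r = (26.5)² × 1.80×10^5 = 1.26405×10^8 km³/s².
The Hohmann ellipse has a_t = (r₁ + r₂)/2 = 7.800×10^5 km.
On the circular orbit at r = 1.800×10^5 km, v_c = √(μ/r) = 26.500 km/s.
Transfer-orbit speed at the same r (vis-viva, a = a_t): v_t = √[μ(2/r − 1/a_t)] = 35.248 km/s.
Δv₁ = |v_t − v_c| = |35.248 − 26.500| = 8.748 km/s.

Δv₁ = 8.75 km/s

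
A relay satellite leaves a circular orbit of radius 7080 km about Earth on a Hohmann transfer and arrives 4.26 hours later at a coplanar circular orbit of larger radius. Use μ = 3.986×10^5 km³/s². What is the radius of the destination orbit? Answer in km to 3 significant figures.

r₂ = 35300 km

Transfer time t = 4.26 hours = 15336 s, and t = π√(a_t³/μ).
So a_t = (μ t²/π²)^(1/3) = (3.986×10^5 × (15336)² / π²)^(1/3) = 21178 km.
Since a_t = (r₁ + r₂)/2, r₂ = 2a_t − r₁ = 2×21178 − 7080 = 35276 km.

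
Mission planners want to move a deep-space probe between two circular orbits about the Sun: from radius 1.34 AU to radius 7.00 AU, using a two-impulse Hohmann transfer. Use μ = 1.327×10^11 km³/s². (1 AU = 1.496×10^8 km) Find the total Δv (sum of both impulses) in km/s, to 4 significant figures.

In km: r₁ = 1.34 × 1.496×10^8 = 2.00464×10^8 km; r₂ = 7.00 × 1.496×10^8 = 1.0472×10^9 km.
Semi-major axis of the transfer orbit: a_t = (2.00464×10^8 + 1.0472×10^9)/2 = 6.23832×10^8 km.
Circular speed at r₁: v₁ = √(μ/r₁) = √(1.327×10^11/2.00464×10^8) = 25.729 km/s.
Transfer-orbit speed at r₁ (v² = μ(2/r − 1/a)): v_p = √[μ(2/r₁ − 1/a_t)] = 33.335 km/s.
First burn Δv₁ = |v_p − v₁| = 7.606 km/s.
Circular speed at r₂: v₂ = √(μ/r₂) = 11.257 km/s.
Transfer-orbit speed at r₂: v_a = √[μ(2/r₂ − 1/a_t)] = 6.3812 km/s.
Second burn Δv₂ = |v₂ − v_a| = 4.876 km/s.
Total Δv = Δv₁ + Δv₂ = 12.48 km/s.

Δv = 12.48 km/s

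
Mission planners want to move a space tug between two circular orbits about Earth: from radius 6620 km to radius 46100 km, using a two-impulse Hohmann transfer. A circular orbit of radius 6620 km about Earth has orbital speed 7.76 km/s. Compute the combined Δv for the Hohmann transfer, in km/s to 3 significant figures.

Δv = 3.97 km/s

From the circular-orbit relation v² = μ/r at r = 6620 km: μ = v²r = (7.76)² × 6620 = 3.98641×10^5 km³/s².
Semi-major axis of the transfer orbit: a_t = (6620 + 46100)/2 = 26360 km.
Circular speed at r₁: v₁ = √(μ/r₁) = √(3.98641×10^5/6620) = 7.7600 km/s.
On the transfer ellipse at r₁, vis-viva gives v_p = √[μ(2/r₁ − 1/a_t)] = 10.262 km/s.
First burn Δv₁ = |v_p − v₁| = 2.502 km/s.
At r₂, v₂ = √(μ/r₂) = 2.941 km/s.
Transfer-orbit speed at r₂: v_a = √[μ(2/r₂ − 1/a_t)] = 1.474 km/s.
Second burn Δv₂ = |v₂ − v_a| = 1.467 km/s.
Δv = Δv₁ + Δv₂ = 2.502 + 1.467 = 3.969 km/s.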